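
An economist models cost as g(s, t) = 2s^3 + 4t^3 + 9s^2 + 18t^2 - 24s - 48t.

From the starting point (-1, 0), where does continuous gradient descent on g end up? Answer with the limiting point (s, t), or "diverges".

g is separable, so gradient descent decouples: s follows -∂g/∂s, t follows -∂g/∂t.
∂g/∂s = 6(s - 1)(s + 4); at s=-1 this is -36, so s increases.
∂g/∂t = 12(t - 1)(t + 4); at t=0 this is -48, so t increases.
s converges to its nearest critical value 1 (a local min of the s-part); t converges to 1. The iterate converges to (1, 1).

(1, 1)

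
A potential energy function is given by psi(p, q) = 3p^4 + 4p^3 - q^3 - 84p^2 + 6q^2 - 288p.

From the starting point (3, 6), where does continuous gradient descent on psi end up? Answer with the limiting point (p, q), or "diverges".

psi is separable, so gradient descent decouples: p follows -∂psi/∂p, q follows -∂psi/∂q.
∂psi/∂p = 12(p - 4)(p + 2)(p + 3); at p=3 this is -360, so p increases.
∂psi/∂q = -3q(q - 4); at q=6 this is -36, so q increases.
The q-coordinate has no critical point in that direction and runs off to infinity.

diverges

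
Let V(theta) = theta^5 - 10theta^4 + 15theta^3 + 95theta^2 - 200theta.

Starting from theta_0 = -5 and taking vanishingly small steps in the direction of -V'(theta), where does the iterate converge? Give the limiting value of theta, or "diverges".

diverges

V'(theta) = 5(theta - 5)(theta - 4)(theta - 1)(theta + 2), so V'(-5) = 8100.
Gradient descent moves in the -V' direction, i.e. theta is decreasing.
There is no critical point below theta=-5, and V' keeps the same sign, so the iterate runs off to −∞.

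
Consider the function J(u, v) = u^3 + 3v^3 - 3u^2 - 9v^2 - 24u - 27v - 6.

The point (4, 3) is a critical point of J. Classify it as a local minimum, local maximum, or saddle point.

local minimum

The mixed partial ∂²J/∂u∂v is 0, so the Hessian at any point is diag(J_uu, J_vv) = diag(6(u - 1), 18(v - 1)).
At (4, 3): H = diag(18, 36).
Both eigenvalues are positive, so H is positive definite: a local minimum.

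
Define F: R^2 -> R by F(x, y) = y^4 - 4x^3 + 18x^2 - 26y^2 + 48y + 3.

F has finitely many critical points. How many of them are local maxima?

F separates as a function of x plus a function of y, so ∇F=0 decouples.
∂F/∂x = -12x(x - 3) = 0 at x ∈ {0, 3}; ∂F/∂y = 4(y - 3)(y - 1)(y + 4) = 0 at y ∈ {-4, 1, 3}.
The Hessian is diagonal: diag(F_xx, F_yy). Second derivatives: F_xx(0)=36, F_xx(3)=-36; F_yy(-4)=140, F_yy(1)=-40, F_yy(3)=56.
Local maxima occur where both diagonal entries negative: (3, 1). Count: 1.

1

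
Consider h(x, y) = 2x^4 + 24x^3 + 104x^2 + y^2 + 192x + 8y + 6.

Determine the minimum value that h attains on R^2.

-138

h(x,y) separates as P(x) + Q(y) + 6, so its minimum is min P + min Q + 6.
P'(x) = 8(x + 2)(x + 3)(x + 4) vanishes at x ∈ {-4, -3, -2}; Q'(y) = 2y + 8 vanishes at y ∈ {-4}.
Local minima of P (where P''>0): P(-4)=-128, P(-2)=-128. Local minima of Q: Q(-4)=-16.
So the global minimum of h is P(-4) + Q(-4) + 6 = -128 − 16 + 6 = -138, attained at (-4, -4).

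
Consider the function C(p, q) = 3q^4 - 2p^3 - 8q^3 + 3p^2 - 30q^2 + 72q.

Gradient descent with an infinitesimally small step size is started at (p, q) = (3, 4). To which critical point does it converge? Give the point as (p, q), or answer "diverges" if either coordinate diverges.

diverges

C is separable, so gradient descent decouples: p follows -∂C/∂p, q follows -∂C/∂q.
∂C/∂p = -6p(p - 1); at p=3 this is -36, so p increases.
∂C/∂q = 12(q - 3)(q - 1)(q + 2); at q=4 this is 216, so q decreases.
The p-coordinate has no critical point in that direction and runs off to infinity.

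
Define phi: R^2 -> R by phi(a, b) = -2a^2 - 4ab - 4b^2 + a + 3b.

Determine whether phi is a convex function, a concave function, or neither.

concave

phi is quadratic, so its Hessian is the constant matrix H = [[-4, -4], [-4, -8]].
det(H) = 16, tr(H) = -12.
det(H) > 0 and tr(H) < 0, so H is negative definite everywhere: concave.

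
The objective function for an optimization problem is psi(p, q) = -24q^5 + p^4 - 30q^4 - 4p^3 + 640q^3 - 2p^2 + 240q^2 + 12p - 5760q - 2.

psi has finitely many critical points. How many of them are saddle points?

psi separates as a function of p plus a function of q, so ∇psi=0 decouples.
∂psi/∂p = 4(p - 3)(p - 1)(p + 1) = 0 at p ∈ {-1, 1, 3}; ∂psi/∂q = -120(q - 3)(q - 2)(q + 2)(q + 4) = 0 at q ∈ {-4, -2, 2, 3}.
The Hessian is diagonal: diag(psi_pp, psi_qq). Second derivatives: psi_pp(-1)=32, psi_pp(1)=-16, psi_pp(3)=32; psi_qq(-4)=10080, psi_qq(-2)=-4800, psi_qq(2)=2880, psi_qq(3)=-4200.
Saddle points occur where the two diagonal entries have opposite signs: (-1, -2), (-1, 3), (1, -4), (1, 2), (3, -2), (3, 3). Count: 6.

6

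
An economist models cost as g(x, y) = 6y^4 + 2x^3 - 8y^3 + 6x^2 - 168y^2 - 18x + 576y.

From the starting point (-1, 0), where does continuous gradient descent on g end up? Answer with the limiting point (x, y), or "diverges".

g is separable, so gradient descent decouples: x follows -∂g/∂x, y follows -∂g/∂y.
∂g/∂x = 6(x - 1)(x + 3); at x=-1 this is -24, so x increases.
∂g/∂y = 24(y - 3)(y - 2)(y + 4); at y=0 this is 576, so y decreases.
x converges to its nearest critical value 1 (a local min of the x-part); y converges to -4. The iterate converges to (1, -4).

(1, -4)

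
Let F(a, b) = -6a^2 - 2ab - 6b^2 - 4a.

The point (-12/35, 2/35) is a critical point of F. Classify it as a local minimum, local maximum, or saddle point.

local maximum

The Hessian of F is constant: H = [[-12, -2], [-2, -12]].
det(H) = (-12)·(-12) − (-2)² = 140.
det(H) > 0 and tr(H) = -24 < 0, so H is negative definite and the point is a local maximum.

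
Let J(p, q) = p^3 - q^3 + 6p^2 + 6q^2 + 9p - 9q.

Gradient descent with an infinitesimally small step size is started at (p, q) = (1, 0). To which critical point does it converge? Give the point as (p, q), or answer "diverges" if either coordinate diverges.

(-1, 1)

J is separable, so gradient descent decouples: p follows -∂J/∂p, q follows -∂J/∂q.
∂J/∂p = 3(p + 1)(p + 3); at p=1 this is 24, so p decreases.
∂J/∂q = -3(q - 3)(q - 1); at q=0 this is -9, so q increases.
p converges to its nearest critical value -1 (a local min of the p-part); q converges to 1. The iterate converges to (-1, 1).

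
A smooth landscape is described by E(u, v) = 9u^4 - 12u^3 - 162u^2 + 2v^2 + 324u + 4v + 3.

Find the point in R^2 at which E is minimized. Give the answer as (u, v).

E(u,v) separates as P(u) + Q(v) + 3, so its minimum is min P + min Q + 3.
P'(u) = 36(u - 3)(u - 1)(u + 3) vanishes at u ∈ {-3, 1, 3}; Q'(v) = 4v + 4 vanishes at v ∈ {-1}.
Local minima of P (where P''>0): P(-3)=-1377, P(3)=-81. Local minima of Q: Q(-1)=-2.
So the global minimum of E is P(-3) + Q(-1) + 3 = -1377 − 2 + 3 = -1376, attained at (-3, -1).

(-3, -1)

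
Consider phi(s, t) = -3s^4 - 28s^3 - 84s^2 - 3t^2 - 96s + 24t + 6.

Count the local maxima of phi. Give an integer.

2

phi separates as a function of s plus a function of t, so ∇phi=0 decouples.
∂phi/∂s = -12(s + 1)(s + 2)(s + 4) = 0 at s ∈ {-4, -2, -1}; ∂phi/∂t = -6(t - 4) = 0 at t ∈ {4}.
The Hessian is diagonal: diag(phi_ss, phi_tt). Second derivatives: phi_ss(-4)=-72, phi_ss(-2)=24, phi_ss(-1)=-36; phi_tt(4)=-6.
Local maxima occur where both diagonal entries negative: (-4, 4), (-1, 4). Count: 2.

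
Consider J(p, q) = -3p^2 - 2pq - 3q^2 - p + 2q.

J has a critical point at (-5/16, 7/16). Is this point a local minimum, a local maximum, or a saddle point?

local maximum

The Hessian of J is constant: H = [[-6, -2], [-2, -6]].
det(H) = (-6)·(-6) − (-2)² = 32.
det(H) > 0 and tr(H) = -12 < 0, so H is negative definite and the point is a local maximum.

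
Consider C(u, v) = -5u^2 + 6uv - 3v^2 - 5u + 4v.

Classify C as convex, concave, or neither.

C is quadratic, so its Hessian is the constant matrix H = [[-10, 6], [6, -6]].
det(H) = 24, tr(H) = -16.
det(H) > 0 and tr(H) < 0, so H is negative definite everywhere: concave.

concave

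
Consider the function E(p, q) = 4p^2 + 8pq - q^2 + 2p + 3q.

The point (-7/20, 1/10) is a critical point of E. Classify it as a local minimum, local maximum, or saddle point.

saddle point

The Hessian of E is constant: H = [[8, 8], [8, -2]].
det(H) = 8·(-2) − 8² = -80.
Since det(H) < 0, H is indefinite and the critical point is a saddle point.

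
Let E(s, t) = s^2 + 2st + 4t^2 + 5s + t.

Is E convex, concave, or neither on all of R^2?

convex

E is quadratic, so its Hessian is the constant matrix H = [[2, 2], [2, 8]].
det(H) = 12, tr(H) = 10.
det(H) > 0 and tr(H) > 0, so H is positive definite everywhere: convex.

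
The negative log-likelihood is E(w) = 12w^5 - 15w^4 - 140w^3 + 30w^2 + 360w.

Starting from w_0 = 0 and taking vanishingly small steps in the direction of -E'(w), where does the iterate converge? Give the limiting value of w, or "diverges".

-1

E'(w) = 60(w - 3)(w - 1)(w + 1)(w + 2), so E'(0) = 360.
Gradient descent moves in the -E' direction, i.e. w is decreasing.
The nearest critical point in that direction is w = -1, where E'' = 480 > 0 (a local minimum). The iterate converges there.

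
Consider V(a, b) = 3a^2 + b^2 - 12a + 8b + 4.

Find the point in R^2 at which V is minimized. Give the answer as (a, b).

(2, -4)

V(a,b) separates as P(a) + Q(b) + 4, so its minimum is min P + min Q + 4.
P'(a) = 6a - 12 vanishes at a ∈ {2}; Q'(b) = 2b + 8 vanishes at b ∈ {-4}.
Local minima of P (where P''>0): P(2)=-12. Local minima of Q: Q(-4)=-16.
So the global minimum of V is P(2) + Q(-4) + 4 = -12 − 16 + 4 = -24, attained at (2, -4).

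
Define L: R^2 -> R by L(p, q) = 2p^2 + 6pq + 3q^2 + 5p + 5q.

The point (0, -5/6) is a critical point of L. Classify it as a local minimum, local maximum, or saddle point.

saddle point

The Hessian of L is constant: H = [[4, 6], [6, 6]].
det(H) = 4·6 − 6² = -12.
Since det(H) < 0, H is indefinite and the critical point is a saddle point.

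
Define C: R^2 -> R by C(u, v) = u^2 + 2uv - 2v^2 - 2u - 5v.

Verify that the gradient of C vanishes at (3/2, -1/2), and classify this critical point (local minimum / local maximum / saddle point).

saddle point

∇C = (2u + 2v - 2, 2u - 4v - 5); substituting (3/2, -1/2) gives ∇C = (0, 0), so (3/2, -1/2) is indeed a critical point.
The Hessian of C is constant: H = [[2, 2], [2, -4]].
det(H) = 2·(-4) − 2² = -12.
Since det(H) < 0, H is indefinite and the critical point is a saddle point.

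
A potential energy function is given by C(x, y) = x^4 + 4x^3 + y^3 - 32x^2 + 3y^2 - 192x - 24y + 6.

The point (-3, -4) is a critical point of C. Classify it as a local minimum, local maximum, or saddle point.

The mixed partial ∂²C/∂x∂y is 0, so the Hessian at any point is diag(C_xx, C_yy) = diag(4(3x^2 + 6x - 16), 6(y + 1)).
At (-3, -4): H = diag(-28, -18).
Both eigenvalues are negative, so H is negative definite: a local maximum.

local maximum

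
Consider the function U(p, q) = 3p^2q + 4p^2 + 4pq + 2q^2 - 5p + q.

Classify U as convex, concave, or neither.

neither

The term 3p^2q is cubic, so the Hessian is not constant.
∂²U/∂p² = 6q + 8, which takes both signs as q varies (negative for sufficiently negative q). A diagonal entry of the Hessian changing sign means the Hessian is neither positive- nor negative-semidefinite on all of R^2.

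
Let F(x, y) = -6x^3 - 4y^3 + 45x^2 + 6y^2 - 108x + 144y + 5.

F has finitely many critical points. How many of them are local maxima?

F separates as a function of x plus a function of y, so ∇F=0 decouples.
∂F/∂x = -18(x - 3)(x - 2) = 0 at x ∈ {2, 3}; ∂F/∂y = -12(y - 4)(y + 3) = 0 at y ∈ {-3, 4}.
The Hessian is diagonal: diag(F_xx, F_yy). Second derivatives: F_xx(2)=18, F_xx(3)=-18; F_yy(-3)=84, F_yy(4)=-84.
Local maxima occur where both diagonal entries negative: (3, 4). Count: 1.

1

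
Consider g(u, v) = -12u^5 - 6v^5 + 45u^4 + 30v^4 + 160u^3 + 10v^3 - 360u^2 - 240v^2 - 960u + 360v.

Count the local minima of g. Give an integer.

4

g separates as a function of u plus a function of v, so ∇g=0 decouples.
∂g/∂u = -60(u - 4)(u - 2)(u + 1)(u + 2) = 0 at u ∈ {-2, -1, 2, 4}; ∂g/∂v = -30(v - 3)(v - 2)(v - 1)(v + 2) = 0 at v ∈ {-2, 1, 2, 3}.
The Hessian is diagonal: diag(g_uu, g_vv). Second derivatives: g_uu(-2)=1440, g_uu(-1)=-900, g_uu(2)=1440, g_uu(4)=-3600; g_vv(-2)=1800, g_vv(1)=-180, g_vv(2)=120, g_vv(3)=-300.
Local minima occur where both diagonal entries positive: (-2, -2), (-2, 2), (2, -2), (2, 2). Count: 4.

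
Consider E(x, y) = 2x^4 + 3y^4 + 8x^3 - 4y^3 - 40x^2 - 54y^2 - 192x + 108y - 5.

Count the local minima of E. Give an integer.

E separates as a function of x plus a function of y, so ∇E=0 decouples.
∂E/∂x = 8(x - 3)(x + 2)(x + 4) = 0 at x ∈ {-4, -2, 3}; ∂E/∂y = 12(y - 3)(y - 1)(y + 3) = 0 at y ∈ {-3, 1, 3}.
The Hessian is diagonal: diag(E_xx, E_yy). Second derivatives: E_xx(-4)=112, E_xx(-2)=-80, E_xx(3)=280; E_yy(-3)=288, E_yy(1)=-96, E_yy(3)=144.
Local minima occur where both diagonal entries positive: (-4, -3), (-4, 3), (3, -3), (3, 3). Count: 4.

4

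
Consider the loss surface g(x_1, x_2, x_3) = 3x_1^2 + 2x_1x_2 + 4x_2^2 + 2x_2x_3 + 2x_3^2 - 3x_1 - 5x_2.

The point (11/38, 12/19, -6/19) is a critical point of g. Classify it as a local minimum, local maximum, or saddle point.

The Hessian is constant: H = [[6, 2, 0], [2, 8, 2], [0, 2, 4]].
Leading principal minors: Δ₁ = 6, Δ₂ = 44, Δ₃ = 152.
All leading minors are positive, so H is positive definite: a local minimum.

local minimum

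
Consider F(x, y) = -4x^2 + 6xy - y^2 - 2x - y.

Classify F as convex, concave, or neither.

neither

F is quadratic, so its Hessian is the constant matrix H = [[-8, 6], [6, -2]].
det(H) = -20, tr(H) = -10.
det(H) < 0, so H is indefinite: neither convex nor concave.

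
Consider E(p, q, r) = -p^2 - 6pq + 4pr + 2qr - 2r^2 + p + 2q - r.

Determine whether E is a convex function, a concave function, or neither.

E is quadratic, so its Hessian is the constant matrix H = [[-2, -6, 4], [-6, 0, 2], [4, 2, -4]].
Leading principal minors: -2, -36, 56.
Neither pattern holds ⇒ H is indefinite ⇒ neither convex nor concave.

neither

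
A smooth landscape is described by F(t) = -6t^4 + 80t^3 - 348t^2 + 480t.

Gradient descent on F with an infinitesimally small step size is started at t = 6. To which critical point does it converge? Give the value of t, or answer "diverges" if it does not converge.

F'(t) = -24(t - 5)(t - 4)(t - 1), so F'(6) = -240.
Gradient descent moves in the -F' direction, i.e. t is increasing.
There is no critical point above t=6, and F' keeps the same sign, so the iterate runs off to +∞.

diverges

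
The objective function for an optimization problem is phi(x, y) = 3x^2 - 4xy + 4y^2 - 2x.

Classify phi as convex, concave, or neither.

convex

phi is quadratic, so its Hessian is the constant matrix H = [[6, -4], [-4, 8]].
det(H) = 32, tr(H) = 14.
det(H) > 0 and tr(H) > 0, so H is positive definite everywhere: convex.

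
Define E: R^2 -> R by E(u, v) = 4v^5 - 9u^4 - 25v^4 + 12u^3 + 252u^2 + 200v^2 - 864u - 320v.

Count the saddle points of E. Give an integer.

E separates as a function of u plus a function of v, so ∇E=0 decouples.
∂E/∂u = -36(u - 3)(u - 2)(u + 4) = 0 at u ∈ {-4, 2, 3}; ∂E/∂v = 20(v - 4)(v - 2)(v - 1)(v + 2) = 0 at v ∈ {-2, 1, 2, 4}.
The Hessian is diagonal: diag(E_uu, E_vv). Second derivatives: E_uu(-4)=-1512, E_uu(2)=216, E_uu(3)=-252; E_vv(-2)=-1440, E_vv(1)=180, E_vv(2)=-160, E_vv(4)=720.
Saddle points occur where the two diagonal entries have opposite signs: (-4, 1), (-4, 4), (2, -2), (2, 2), (3, 1), (3, 4). Count: 6.

6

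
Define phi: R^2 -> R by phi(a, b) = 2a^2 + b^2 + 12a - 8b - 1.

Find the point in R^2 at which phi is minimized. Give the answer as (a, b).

(-3, 4)

phi(a,b) separates as P(a) + Q(b) − 1, so its minimum is min P + min Q − 1.
P'(a) = 4a + 12 vanishes at a ∈ {-3}; Q'(b) = 2b - 8 vanishes at b ∈ {4}.
Local minima of P (where P''>0): P(-3)=-18. Local minima of Q: Q(4)=-16.
So the global minimum of phi is P(-3) + Q(4) − 1 = -18 − 16 − 1 = -35, attained at (-3, 4).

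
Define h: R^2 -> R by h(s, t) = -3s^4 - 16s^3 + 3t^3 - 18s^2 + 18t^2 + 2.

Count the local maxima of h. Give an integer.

h separates as a function of s plus a function of t, so ∇h=0 decouples.
∂h/∂s = -12s(s + 1)(s + 3) = 0 at s ∈ {-3, -1, 0}; ∂h/∂t = 9t(t + 4) = 0 at t ∈ {-4, 0}.
The Hessian is diagonal: diag(h_ss, h_tt). Second derivatives: h_ss(-3)=-72, h_ss(-1)=24, h_ss(0)=-36; h_tt(-4)=-36, h_tt(0)=36.
Local maxima occur where both diagonal entries negative: (-3, -4), (0, -4). Count: 2.

2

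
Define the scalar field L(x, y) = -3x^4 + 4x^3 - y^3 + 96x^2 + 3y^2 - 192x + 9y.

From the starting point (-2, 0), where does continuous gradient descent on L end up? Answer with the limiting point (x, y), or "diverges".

(1, -1)

L is separable, so gradient descent decouples: x follows -∂L/∂x, y follows -∂L/∂y.
∂L/∂x = -12(x - 4)(x - 1)(x + 4); at x=-2 this is -432, so x increases.
∂L/∂y = -3(y - 3)(y + 1); at y=0 this is 9, so y decreases.
x converges to its nearest critical value 1 (a local min of the x-part); y converges to -1. The iterate converges to (1, -1).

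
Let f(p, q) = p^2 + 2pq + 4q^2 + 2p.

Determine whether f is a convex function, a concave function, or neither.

convex

f is quadratic, so its Hessian is the constant matrix H = [[2, 2], [2, 8]].
det(H) = 12, tr(H) = 10.
det(H) > 0 and tr(H) > 0, so H is positive definite everywhere: convex.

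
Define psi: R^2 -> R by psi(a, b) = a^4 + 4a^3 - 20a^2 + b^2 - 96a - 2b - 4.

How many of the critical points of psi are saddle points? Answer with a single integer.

1

psi separates as a function of a plus a function of b, so ∇psi=0 decouples.
∂psi/∂a = 4(a - 3)(a + 2)(a + 4) = 0 at a ∈ {-4, -2, 3}; ∂psi/∂b = 2(b - 1) = 0 at b ∈ {1}.
The Hessian is diagonal: diag(psi_aa, psi_bb). Second derivatives: psi_aa(-4)=56, psi_aa(-2)=-40, psi_aa(3)=140; psi_bb(1)=2.
Saddle points occur where the two diagonal entries have opposite signs: (-2, 1). Count: 1.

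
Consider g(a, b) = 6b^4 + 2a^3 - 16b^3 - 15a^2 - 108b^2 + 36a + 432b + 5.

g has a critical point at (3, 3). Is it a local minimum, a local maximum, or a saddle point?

The mixed partial ∂²g/∂a∂b is 0, so the Hessian at any point is diag(g_aa, g_bb) = diag(6(2a - 5), 24(3b^2 - 4b - 9)).
At (3, 3): H = diag(6, 144).
Both eigenvalues are positive, so H is positive definite: a local minimum.

local minimum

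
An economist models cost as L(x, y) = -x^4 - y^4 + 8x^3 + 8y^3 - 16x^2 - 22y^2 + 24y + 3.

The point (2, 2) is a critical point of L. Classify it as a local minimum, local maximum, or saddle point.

local minimum

The mixed partial ∂²L/∂x∂y is 0, so the Hessian at any point is diag(L_xx, L_yy) = diag(4(-3x^2 + 12x - 8), 4(-3y^2 + 12y - 11)).
At (2, 2): H = diag(16, 4).
Both eigenvalues are positive, so H is positive definite: a local minimum.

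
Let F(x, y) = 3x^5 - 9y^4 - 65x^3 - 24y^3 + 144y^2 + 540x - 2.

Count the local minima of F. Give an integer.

F separates as a function of x plus a function of y, so ∇F=0 decouples.
∂F/∂x = 15(x - 3)(x - 2)(x + 2)(x + 3) = 0 at x ∈ {-3, -2, 2, 3}; ∂F/∂y = -36y(y - 2)(y + 4) = 0 at y ∈ {-4, 0, 2}.
The Hessian is diagonal: diag(F_xx, F_yy). Second derivatives: F_xx(-3)=-450, F_xx(-2)=300, F_xx(2)=-300, F_xx(3)=450; F_yy(-4)=-864, F_yy(0)=288, F_yy(2)=-432.
Local minima occur where both diagonal entries positive: (-2, 0), (3, 0). Count: 2.

2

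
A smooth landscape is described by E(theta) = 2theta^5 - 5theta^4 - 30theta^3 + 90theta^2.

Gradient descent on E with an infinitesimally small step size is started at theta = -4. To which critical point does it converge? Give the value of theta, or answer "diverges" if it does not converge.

E'(theta) = 10theta(theta - 3)(theta - 2)(theta + 3), so E'(-4) = 1680.
Gradient descent moves in the -E' direction, i.e. theta is decreasing.
There is no critical point below theta=-4, and E' keeps the same sign, so the iterate runs off to −∞.

diverges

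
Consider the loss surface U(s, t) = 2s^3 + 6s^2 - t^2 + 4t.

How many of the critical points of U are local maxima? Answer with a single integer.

U separates as a function of s plus a function of t, so ∇U=0 decouples.
∂U/∂s = 6s(s + 2) = 0 at s ∈ {-2, 0}; ∂U/∂t = -2(t - 2) = 0 at t ∈ {2}.
The Hessian is diagonal: diag(U_ss, U_tt). Second derivatives: U_ss(-2)=-12, U_ss(0)=12; U_tt(2)=-2.
Local maxima occur where both diagonal entries negative: (-2, 2). Count: 1.

1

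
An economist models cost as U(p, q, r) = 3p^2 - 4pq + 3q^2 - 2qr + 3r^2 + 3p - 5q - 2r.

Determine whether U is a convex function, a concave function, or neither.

convex

U is quadratic, so its Hessian is the constant matrix H = [[6, -4, 0], [-4, 6, -2], [0, -2, 6]].
Leading principal minors: 6, 20, 96.
All positive ⇒ H ≻ 0 ⇒ convex.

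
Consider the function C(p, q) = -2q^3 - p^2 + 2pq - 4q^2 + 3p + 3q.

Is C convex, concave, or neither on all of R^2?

The term -2q^3 is cubic, so the Hessian is not constant.
∂²C/∂q² = -12q - 8, which takes both signs as q varies (negative for sufficiently large q). A diagonal entry of the Hessian changing sign means the Hessian is neither positive- nor negative-semidefinite on all of R^2.

neither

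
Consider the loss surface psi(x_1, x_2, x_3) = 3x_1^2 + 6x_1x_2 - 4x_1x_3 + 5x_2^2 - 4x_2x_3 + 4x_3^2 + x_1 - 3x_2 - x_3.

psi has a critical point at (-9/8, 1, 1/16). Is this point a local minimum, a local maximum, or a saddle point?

The Hessian is constant: H = [[6, 6, -4], [6, 10, -4], [-4, -4, 8]].
Leading principal minors: Δ₁ = 6, Δ₂ = 24, Δ₃ = 128.
All leading minors are positive, so H is positive definite: a local minimum.

local minimum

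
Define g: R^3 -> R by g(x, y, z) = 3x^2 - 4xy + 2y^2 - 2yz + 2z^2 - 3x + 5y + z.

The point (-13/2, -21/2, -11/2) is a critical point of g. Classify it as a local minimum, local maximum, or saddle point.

The Hessian is constant: H = [[6, -4, 0], [-4, 4, -2], [0, -2, 4]].
Leading principal minors: Δ₁ = 6, Δ₂ = 8, Δ₃ = 8.
All leading minors are positive, so H is positive definite: a local minimum.

local minimum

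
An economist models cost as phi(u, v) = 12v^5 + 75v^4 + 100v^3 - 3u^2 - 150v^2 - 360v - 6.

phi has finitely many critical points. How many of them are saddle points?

phi separates as a function of u plus a function of v, so ∇phi=0 decouples.
∂phi/∂u = -6u = 0 at u ∈ {0}; ∂phi/∂v = 60(v - 1)(v + 1)(v + 2)(v + 3) = 0 at v ∈ {-3, -2, -1, 1}.
The Hessian is diagonal: diag(phi_uu, phi_vv). Second derivatives: phi_uu(0)=-6; phi_vv(-3)=-480, phi_vv(-2)=180, phi_vv(-1)=-240, phi_vv(1)=1440.
Saddle points occur where the two diagonal entries have opposite signs: (0, -2), (0, 1). Count: 2.

2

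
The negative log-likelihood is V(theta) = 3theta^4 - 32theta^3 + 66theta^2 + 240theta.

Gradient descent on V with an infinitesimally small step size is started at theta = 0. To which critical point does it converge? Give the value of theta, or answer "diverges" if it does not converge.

V'(theta) = 12(theta - 5)(theta - 4)(theta + 1), so V'(0) = 240.
Gradient descent moves in the -V' direction, i.e. theta is decreasing.
The nearest critical point in that direction is theta = -1, where V'' = 360 > 0 (a local minimum). The iterate converges there.

-1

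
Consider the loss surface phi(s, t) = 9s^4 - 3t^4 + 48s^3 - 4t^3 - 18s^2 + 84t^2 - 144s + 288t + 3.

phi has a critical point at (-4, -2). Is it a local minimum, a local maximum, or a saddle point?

The mixed partial ∂²phi/∂s∂t is 0, so the Hessian at any point is diag(phi_ss, phi_tt) = diag(36(3s^2 + 8s - 1), 12(-3t^2 - 2t + 14)).
At (-4, -2): H = diag(540, 72).
Both eigenvalues are positive, so H is positive definite: a local minimum.

local minimum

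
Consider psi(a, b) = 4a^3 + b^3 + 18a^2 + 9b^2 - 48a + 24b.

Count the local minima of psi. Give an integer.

psi separates as a function of a plus a function of b, so ∇psi=0 decouples.
∂psi/∂a = 12(a - 1)(a + 4) = 0 at a ∈ {-4, 1}; ∂psi/∂b = 3(b + 2)(b + 4) = 0 at b ∈ {-4, -2}.
The Hessian is diagonal: diag(psi_aa, psi_bb). Second derivatives: psi_aa(-4)=-60, psi_aa(1)=60; psi_bb(-4)=-6, psi_bb(-2)=6.
Local minima occur where both diagonal entries positive: (1, -2). Count: 1.

1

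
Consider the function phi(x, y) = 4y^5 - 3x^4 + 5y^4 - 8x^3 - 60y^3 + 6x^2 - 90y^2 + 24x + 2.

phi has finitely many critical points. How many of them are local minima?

phi separates as a function of x plus a function of y, so ∇phi=0 decouples.
∂phi/∂x = -12(x - 1)(x + 1)(x + 2) = 0 at x ∈ {-2, -1, 1}; ∂phi/∂y = 20y(y - 3)(y + 1)(y + 3) = 0 at y ∈ {-3, -1, 0, 3}.
The Hessian is diagonal: diag(phi_xx, phi_yy). Second derivatives: phi_xx(-2)=-36, phi_xx(-1)=24, phi_xx(1)=-72; phi_yy(-3)=-720, phi_yy(-1)=160, phi_yy(0)=-180, phi_yy(3)=1440.
Local minima occur where both diagonal entries positive: (-1, -1), (-1, 3). Count: 2.

2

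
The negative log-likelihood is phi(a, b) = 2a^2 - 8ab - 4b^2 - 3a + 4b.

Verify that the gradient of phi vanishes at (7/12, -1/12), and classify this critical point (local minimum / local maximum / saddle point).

∇phi = (4a - 8b - 3, -8a - 8b + 4); substituting (7/12, -1/12) gives ∇phi = (0, 0), so (7/12, -1/12) is indeed a critical point.
The Hessian of phi is constant: H = [[4, -8], [-8, -8]].
det(H) = 4·(-8) − (-8)² = -96.
Since det(H) < 0, H is indefinite and the critical point is a saddle point.

saddle point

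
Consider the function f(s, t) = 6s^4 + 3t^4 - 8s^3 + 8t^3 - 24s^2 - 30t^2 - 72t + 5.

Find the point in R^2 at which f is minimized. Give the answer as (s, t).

(2, 2)

f(s,t) separates as P(s) + Q(t) + 5, so its minimum is min P + min Q + 5.
P'(s) = 24s(s - 2)(s + 1) vanishes at s ∈ {-1, 0, 2}; Q'(t) = 12(t - 2)(t + 1)(t + 3) vanishes at t ∈ {-3, -1, 2}.
Local minima of P (where P''>0): P(-1)=-10, P(2)=-64. Local minima of Q: Q(-3)=-27, Q(2)=-152.
So the global minimum of f is P(2) + Q(2) + 5 = -64 − 152 + 5 = -211, attained at (2, 2).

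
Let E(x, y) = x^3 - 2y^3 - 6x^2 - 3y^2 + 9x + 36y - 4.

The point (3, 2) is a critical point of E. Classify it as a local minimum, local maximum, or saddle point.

The mixed partial ∂²E/∂x∂y is 0, so the Hessian at any point is diag(E_xx, E_yy) = diag(6(x - 2), -6(2y + 1)).
At (3, 2): H = diag(6, -30).
The eigenvalues have opposite signs, so H is indefinite: a saddle point.

saddle point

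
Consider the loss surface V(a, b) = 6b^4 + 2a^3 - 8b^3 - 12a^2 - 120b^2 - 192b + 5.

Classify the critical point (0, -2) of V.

The mixed partial ∂²V/∂a∂b is 0, so the Hessian at any point is diag(V_aa, V_bb) = diag(12(a - 2), 24(3b^2 - 2b - 10)).
At (0, -2): H = diag(-24, 144).
The eigenvalues have opposite signs, so H is indefinite: a saddle point.

saddle point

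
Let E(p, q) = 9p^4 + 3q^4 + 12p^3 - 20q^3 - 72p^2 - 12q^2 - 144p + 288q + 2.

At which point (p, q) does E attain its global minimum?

E(p,q) separates as A(p) + B(q) + 2, so its minimum is min A + min B + 2.
A'(p) = 36(p - 2)(p + 1)(p + 2) vanishes at p ∈ {-2, -1, 2}; B'(q) = 12(q - 4)(q - 3)(q + 2) vanishes at q ∈ {-2, 3, 4}.
Local minima of A (where A''>0): A(-2)=48, A(2)=-336. Local minima of B: B(-2)=-416, B(4)=448.
So the global minimum of E is A(2) + B(-2) + 2 = -336 − 416 + 2 = -750, attained at (2, -2).

(2, -2)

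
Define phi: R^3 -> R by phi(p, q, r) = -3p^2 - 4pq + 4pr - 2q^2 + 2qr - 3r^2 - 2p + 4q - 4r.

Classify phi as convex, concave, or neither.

concave

phi is quadratic, so its Hessian is the constant matrix H = [[-6, -4, 4], [-4, -4, 2], [4, 2, -6]].
Leading principal minors: -6, 8, -24.
Signs alternate −, +, − ⇒ H ≺ 0 ⇒ concave.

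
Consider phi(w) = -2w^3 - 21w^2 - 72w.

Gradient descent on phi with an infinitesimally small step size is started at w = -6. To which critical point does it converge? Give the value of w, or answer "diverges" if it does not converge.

phi'(w) = -6(w + 3)(w + 4), so phi'(-6) = -36.
Gradient descent moves in the -phi' direction, i.e. w is increasing.
The nearest critical point in that direction is w = -4, where phi'' = 6 > 0 (a local minimum). The iterate converges there.

-4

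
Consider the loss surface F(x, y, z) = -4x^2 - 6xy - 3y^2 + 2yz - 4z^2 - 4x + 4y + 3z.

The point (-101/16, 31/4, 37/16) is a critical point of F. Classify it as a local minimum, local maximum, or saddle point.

The Hessian is constant: H = [[-8, -6, 0], [-6, -6, 2], [0, 2, -8]].
Leading principal minors: Δ₁ = -8, Δ₂ = 12, Δ₃ = -64.
The minors alternate sign starting negative (−, +, −), so H is negative definite: a local maximum.

local maximum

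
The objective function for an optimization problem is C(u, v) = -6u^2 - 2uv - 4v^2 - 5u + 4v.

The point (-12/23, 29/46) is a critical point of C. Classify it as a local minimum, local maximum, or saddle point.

local maximum

The Hessian of C is constant: H = [[-12, -2], [-2, -8]].
det(H) = (-12)·(-8) − (-2)² = 92.
det(H) > 0 and tr(H) = -20 < 0, so H is negative definite and the point is a local maximum.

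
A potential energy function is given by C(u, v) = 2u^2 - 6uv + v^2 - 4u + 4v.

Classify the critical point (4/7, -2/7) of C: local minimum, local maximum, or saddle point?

The Hessian of C is constant: H = [[4, -6], [-6, 2]].
det(H) = 4·2 − (-6)² = -28.
Since det(H) < 0, H is indefinite and the critical point is a saddle point.

saddle point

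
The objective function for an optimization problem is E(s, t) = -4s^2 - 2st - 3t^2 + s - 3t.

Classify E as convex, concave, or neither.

concave

E is quadratic, so its Hessian is the constant matrix H = [[-8, -2], [-2, -6]].
det(H) = 44, tr(H) = -14.
det(H) > 0 and tr(H) < 0, so H is negative definite everywhere: concave.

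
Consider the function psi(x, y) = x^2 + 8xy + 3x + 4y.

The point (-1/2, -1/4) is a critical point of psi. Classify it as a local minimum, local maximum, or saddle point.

saddle point

The Hessian of psi is constant: H = [[2, 8], [8, 0]].
det(H) = 2·0 − 8² = -64.
Since det(H) < 0, H is indefinite and the critical point is a saddle point.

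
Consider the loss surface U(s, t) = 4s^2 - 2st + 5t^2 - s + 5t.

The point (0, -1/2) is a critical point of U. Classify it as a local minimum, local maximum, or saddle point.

The Hessian of U is constant: H = [[8, -2], [-2, 10]].
det(H) = 8·10 − (-2)² = 76.
det(H) > 0 and tr(H) = 18 > 0, so H is positive definite and the point is a local minimum.

local minimum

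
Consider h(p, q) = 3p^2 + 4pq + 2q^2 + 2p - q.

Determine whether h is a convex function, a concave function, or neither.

h is quadratic, so its Hessian is the constant matrix H = [[6, 4], [4, 4]].
det(H) = 8, tr(H) = 10.
det(H) > 0 and tr(H) > 0, so H is positive definite everywhere: convex.

convex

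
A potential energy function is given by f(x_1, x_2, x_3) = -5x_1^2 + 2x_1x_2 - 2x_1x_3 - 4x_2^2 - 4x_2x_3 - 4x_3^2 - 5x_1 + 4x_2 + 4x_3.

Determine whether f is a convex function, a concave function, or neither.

concave

f is quadratic, so its Hessian is the constant matrix H = [[-10, 2, -2], [2, -8, -4], [-2, -4, -8]].
Leading principal minors: -10, 76, -384.
Signs alternate −, +, − ⇒ H ≺ 0 ⇒ concave.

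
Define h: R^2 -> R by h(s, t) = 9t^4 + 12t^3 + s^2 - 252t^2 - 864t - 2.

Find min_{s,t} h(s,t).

h(s,t) separates as P(s) + Q(t) − 2, so its minimum is min P + min Q − 2.
P'(s) = 2s vanishes at s ∈ {0}; Q'(t) = 36(t - 4)(t + 2)(t + 3) vanishes at t ∈ {-3, -2, 4}.
Local minima of P (where P''>0): P(0)=0. Local minima of Q: Q(-3)=729, Q(4)=-4416.
So the global minimum of h is P(0) + Q(4) − 2 = 0 − 4416 − 2 = -4418, attained at (0, 4).

-4418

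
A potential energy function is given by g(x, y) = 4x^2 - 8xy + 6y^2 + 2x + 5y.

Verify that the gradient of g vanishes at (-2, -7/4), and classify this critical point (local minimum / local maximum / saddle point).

∇g = (8x - 8y + 2, -8x + 12y + 5); substituting (-2, -7/4) gives ∇g = (0, 0), so (-2, -7/4) is indeed a critical point.
The Hessian of g is constant: H = [[8, -8], [-8, 12]].
det(H) = 8·12 − (-8)² = 32.
det(H) > 0 and tr(H) = 20 > 0, so H is positive definite and the point is a local minimum.

local minimum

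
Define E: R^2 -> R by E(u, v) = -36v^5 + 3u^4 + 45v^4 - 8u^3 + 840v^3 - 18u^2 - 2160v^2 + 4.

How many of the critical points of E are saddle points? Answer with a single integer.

E separates as a function of u plus a function of v, so ∇E=0 decouples.
∂E/∂u = 12u(u - 3)(u + 1) = 0 at u ∈ {-1, 0, 3}; ∂E/∂v = -180v(v - 3)(v - 2)(v + 4) = 0 at v ∈ {-4, 0, 2, 3}.
The Hessian is diagonal: diag(E_uu, E_vv). Second derivatives: E_uu(-1)=48, E_uu(0)=-36, E_uu(3)=144; E_vv(-4)=30240, E_vv(0)=-4320, E_vv(2)=2160, E_vv(3)=-3780.
Saddle points occur where the two diagonal entries have opposite signs: (-1, 0), (-1, 3), (0, -4), (0, 2), (3, 0), (3, 3). Count: 6.

6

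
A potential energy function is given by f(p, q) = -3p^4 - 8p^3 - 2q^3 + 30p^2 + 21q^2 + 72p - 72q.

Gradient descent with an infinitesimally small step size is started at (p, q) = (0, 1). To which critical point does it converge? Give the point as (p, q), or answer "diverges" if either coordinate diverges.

f is separable, so gradient descent decouples: p follows -∂f/∂p, q follows -∂f/∂q.
∂f/∂p = -12(p - 2)(p + 1)(p + 3); at p=0 this is 72, so p decreases.
∂f/∂q = -6(q - 4)(q - 3); at q=1 this is -36, so q increases.
p converges to its nearest critical value -1 (a local min of the p-part); q converges to 3. The iterate converges to (-1, 3).

(-1, 3)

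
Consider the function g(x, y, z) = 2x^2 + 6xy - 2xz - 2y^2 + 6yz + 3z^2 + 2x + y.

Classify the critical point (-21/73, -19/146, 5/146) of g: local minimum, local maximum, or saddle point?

The Hessian is constant: H = [[4, 6, -2], [6, -4, 6], [-2, 6, 6]].
Leading principal minors: Δ₁ = 4, Δ₂ = -52, Δ₃ = -584.
The minors fit neither the all-positive nor the alternating-sign pattern, so H is indefinite: a saddle point.

saddle point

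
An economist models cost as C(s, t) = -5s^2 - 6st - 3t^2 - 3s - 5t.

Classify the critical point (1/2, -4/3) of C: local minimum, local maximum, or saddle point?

The Hessian of C is constant: H = [[-10, -6], [-6, -6]].
det(H) = (-10)·(-6) − (-6)² = 24.
det(H) > 0 and tr(H) = -16 < 0, so H is negative definite and the point is a local maximum.

local maximum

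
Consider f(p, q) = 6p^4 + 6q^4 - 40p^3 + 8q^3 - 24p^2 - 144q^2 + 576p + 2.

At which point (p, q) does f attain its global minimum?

f(p,q) separates as A(p) + B(q) + 2, so its minimum is min A + min B + 2.
A'(p) = 24(p - 4)(p - 3)(p + 2) vanishes at p ∈ {-2, 3, 4}; B'(q) = 24q(q - 3)(q + 4) vanishes at q ∈ {-4, 0, 3}.
Local minima of A (where A''>0): A(-2)=-832, A(4)=896. Local minima of B: B(-4)=-1280, B(3)=-594.
So the global minimum of f is A(-2) + B(-4) + 2 = -832 − 1280 + 2 = -2110, attained at (-2, -4).

(-2, -4)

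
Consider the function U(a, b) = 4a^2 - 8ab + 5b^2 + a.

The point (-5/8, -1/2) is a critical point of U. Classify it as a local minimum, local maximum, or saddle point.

local minimum

The Hessian of U is constant: H = [[8, -8], [-8, 10]].
det(H) = 8·10 − (-8)² = 16.
det(H) > 0 and tr(H) = 18 > 0, so H is positive definite and the point is a local minimum.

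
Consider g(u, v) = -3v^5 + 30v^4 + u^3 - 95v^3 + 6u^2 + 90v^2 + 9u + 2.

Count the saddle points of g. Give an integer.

g separates as a function of u plus a function of v, so ∇g=0 decouples.
∂g/∂u = 3(u + 1)(u + 3) = 0 at u ∈ {-3, -1}; ∂g/∂v = -15v(v - 4)(v - 3)(v - 1) = 0 at v ∈ {0, 1, 3, 4}.
The Hessian is diagonal: diag(g_uu, g_vv). Second derivatives: g_uu(-3)=-6, g_uu(-1)=6; g_vv(0)=180, g_vv(1)=-90, g_vv(3)=90, g_vv(4)=-180.
Saddle points occur where the two diagonal entries have opposite signs: (-3, 0), (-3, 3), (-1, 1), (-1, 4). Count: 4.

4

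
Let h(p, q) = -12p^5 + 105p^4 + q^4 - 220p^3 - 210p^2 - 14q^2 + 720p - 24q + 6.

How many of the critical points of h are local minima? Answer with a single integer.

4

h separates as a function of p plus a function of q, so ∇h=0 decouples.
∂h/∂p = -60(p - 4)(p - 3)(p - 1)(p + 1) = 0 at p ∈ {-1, 1, 3, 4}; ∂h/∂q = 4(q - 3)(q + 1)(q + 2) = 0 at q ∈ {-2, -1, 3}.
The Hessian is diagonal: diag(h_pp, h_qq). Second derivatives: h_pp(-1)=2400, h_pp(1)=-720, h_pp(3)=480, h_pp(4)=-900; h_qq(-2)=20, h_qq(-1)=-16, h_qq(3)=80.
Local minima occur where both diagonal entries positive: (-1, -2), (-1, 3), (3, -2), (3, 3). Count: 4.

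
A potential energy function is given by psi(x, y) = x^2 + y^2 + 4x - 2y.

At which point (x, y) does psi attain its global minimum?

(-2, 1)

psi(x,y) separates as P(x) + Q(y), so its minimum is min P + min Q.
P'(x) = 2x + 4 vanishes at x ∈ {-2}; Q'(y) = 2y - 2 vanishes at y ∈ {1}.
Local minima of P (where P''>0): P(-2)=-4. Local minima of Q: Q(1)=-1.
So the global minimum of psi is P(-2) + Q(1) = -4 − 1 = -5, attained at (-2, 1).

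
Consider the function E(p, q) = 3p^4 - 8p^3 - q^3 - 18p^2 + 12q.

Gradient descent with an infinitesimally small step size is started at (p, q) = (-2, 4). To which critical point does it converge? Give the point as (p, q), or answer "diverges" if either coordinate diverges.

diverges

E is separable, so gradient descent decouples: p follows -∂E/∂p, q follows -∂E/∂q.
∂E/∂p = 12p(p - 3)(p + 1); at p=-2 this is -120, so p increases.
∂E/∂q = -3(q - 2)(q + 2); at q=4 this is -36, so q increases.
The q-coordinate has no critical point in that direction and runs off to infinity.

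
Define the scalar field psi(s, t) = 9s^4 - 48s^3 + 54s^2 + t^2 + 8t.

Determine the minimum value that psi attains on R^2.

psi(s,t) separates as P(s) + Q(t), so its minimum is min P + min Q.
P'(s) = 36s(s - 3)(s - 1) vanishes at s ∈ {0, 1, 3}; Q'(t) = 2(t + 4) vanishes at t ∈ {-4}.
Local minima of P (where P''>0): P(0)=0, P(3)=-81. Local minima of Q: Q(-4)=-16.
So the global minimum of psi is P(3) + Q(-4) = -81 − 16 = -97, attained at (3, -4).

-97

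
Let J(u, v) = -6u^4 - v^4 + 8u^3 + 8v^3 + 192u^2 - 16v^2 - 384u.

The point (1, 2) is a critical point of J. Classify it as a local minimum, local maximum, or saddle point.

local minimum

The mixed partial ∂²J/∂u∂v is 0, so the Hessian at any point is diag(J_uu, J_vv) = diag(24(-3u^2 + 2u + 16), 4(-3v^2 + 12v - 8)).
At (1, 2): H = diag(360, 16).
Both eigenvalues are positive, so H is positive definite: a local minimum.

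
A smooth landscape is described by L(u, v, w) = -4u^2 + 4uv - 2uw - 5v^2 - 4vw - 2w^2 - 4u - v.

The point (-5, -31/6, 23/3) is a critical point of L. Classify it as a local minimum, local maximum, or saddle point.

The Hessian is constant: H = [[-8, 4, -2], [4, -10, -4], [-2, -4, -4]].
Leading principal minors: Δ₁ = -8, Δ₂ = 64, Δ₃ = -24.
The minors alternate sign starting negative (−, +, −), so H is negative definite: a local maximum.

local maximum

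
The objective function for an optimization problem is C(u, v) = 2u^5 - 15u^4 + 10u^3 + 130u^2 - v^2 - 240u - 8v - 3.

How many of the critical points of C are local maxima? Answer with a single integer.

C separates as a function of u plus a function of v, so ∇C=0 decouples.
∂C/∂u = 10(u - 4)(u - 3)(u - 1)(u + 2) = 0 at u ∈ {-2, 1, 3, 4}; ∂C/∂v = -2(v + 4) = 0 at v ∈ {-4}.
The Hessian is diagonal: diag(C_uu, C_vv). Second derivatives: C_uu(-2)=-900, C_uu(1)=180, C_uu(3)=-100, C_uu(4)=180; C_vv(-4)=-2.
Local maxima occur where both diagonal entries negative: (-2, -4), (3, -4). Count: 2.

2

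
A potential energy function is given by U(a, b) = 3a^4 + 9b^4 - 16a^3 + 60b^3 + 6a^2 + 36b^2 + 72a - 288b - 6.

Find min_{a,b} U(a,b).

U(a,b) separates as P(a) + Q(b) − 6, so its minimum is min P + min Q − 6.
P'(a) = 12(a - 3)(a - 2)(a + 1) vanishes at a ∈ {-1, 2, 3}; Q'(b) = 36(b - 1)(b + 2)(b + 4) vanishes at b ∈ {-4, -2, 1}.
Local minima of P (where P''>0): P(-1)=-47, P(3)=81. Local minima of Q: Q(-4)=192, Q(1)=-183.
So the global minimum of U is P(-1) + Q(1) − 6 = -47 − 183 − 6 = -236, attained at (-1, 1).

-236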